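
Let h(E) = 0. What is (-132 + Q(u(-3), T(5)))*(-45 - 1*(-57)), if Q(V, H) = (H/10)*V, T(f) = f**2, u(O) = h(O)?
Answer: -1584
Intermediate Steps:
u(O) = 0
Q(V, H) = H*V/10 (Q(V, H) = (H/10)*V = H*V/10)
(-132 + Q(u(-3), T(5)))*(-45 - 1*(-57)) = (-132 + (1/10)*5**2*0)*(-45 - 1*(-57)) = (-132 + (1/10)*25*0)*(-45 + 57) = (-132 + 0)*12 = -132*12 = -1584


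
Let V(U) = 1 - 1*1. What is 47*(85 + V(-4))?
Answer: 3995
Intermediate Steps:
V(U) = 0 (V(U) = 1 - 1 = 0)
47*(85 + V(-4)) = 47*(85 + 0) = 47*85 = 3995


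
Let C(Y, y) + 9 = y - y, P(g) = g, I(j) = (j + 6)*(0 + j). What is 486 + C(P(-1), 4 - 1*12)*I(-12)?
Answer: -162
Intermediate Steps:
I(j) = j*(6 + j) (I(j) = (6 + j)*j = j*(6 + j))
C(Y, y) = -9 (C(Y, y) = -9 + (y - y) = -9 + 0 = -9)
486 + C(P(-1), 4 - 1*12)*I(-12) = 486 - (-108)*(6 - 12) = 486 - (-108)*(-6) = 486 - 9*72 = 486 - 648 = -162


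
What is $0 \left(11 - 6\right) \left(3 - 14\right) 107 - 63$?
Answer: $-63$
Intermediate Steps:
$0 \left(11 - 6\right) \left(3 - 14\right) 107 - 63 = 0 \cdot 5 \left(-11\right) 107 - 63 = 0 \left(-55\right) 107 - 63 = 0 \cdot 107 - 63 = 0 - 63 = -63$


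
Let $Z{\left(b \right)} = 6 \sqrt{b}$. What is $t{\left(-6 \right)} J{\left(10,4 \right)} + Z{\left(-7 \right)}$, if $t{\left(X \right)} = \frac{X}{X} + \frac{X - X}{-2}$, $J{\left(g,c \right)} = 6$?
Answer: $6 + 6 i \sqrt{7} \approx 6.0 + 15.875 i$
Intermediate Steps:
$t{\left(X \right)} = 1$ ($t{\left(X \right)} = 1 + 0 \left(- \frac{1}{2}\right) = 1 + 0 = 1$)
$t{\left(-6 \right)} J{\left(10,4 \right)} + Z{\left(-7 \right)} = 1 \cdot 6 + 6 \sqrt{-7} = 6 + 6 i \sqrt{7}$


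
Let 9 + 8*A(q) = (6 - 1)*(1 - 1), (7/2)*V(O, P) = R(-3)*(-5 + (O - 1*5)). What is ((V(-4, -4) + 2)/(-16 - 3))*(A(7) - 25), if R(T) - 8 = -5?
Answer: -55/4 ≈ -13.750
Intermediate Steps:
R(T) = 3 (R(T) = 8 - 5 = 3)
V(O, P) = -60/7 + 6*O/7 (V(O, P) = 2*(3*(-5 + (O - 1*5)))/7 = 2*(3*(-5 + (O - 5)))/7 = 2*(3*(-5 + (-5 + O)))/7 = 2*(3*(-10 + O))/7 = 2*(-30 + 3*O)/7 = -60/7 + 6*O/7)
A(q) = -9/8 (A(q) = -9/8 + ((6 - 1)*(1 - 1))/8 = -9/8 + (5*0)/8 = -9/8 + (1/8)*0 = -9/8 + 0 = -9/8)
((V(-4, -4) + 2)/(-16 - 3))*(A(7) - 25) = (((-60/7 + (6/7)*(-4)) + 2)/(-16 - 3))*(-9/8 - 25) = (((-60/7 - 24/7) + 2)/(-19))*(-209/8) = ((-12 + 2)*(-1/19))*(-209/8) = -10*(-1/19)*(-209/8) = (10/19)*(-209/8) = -55/4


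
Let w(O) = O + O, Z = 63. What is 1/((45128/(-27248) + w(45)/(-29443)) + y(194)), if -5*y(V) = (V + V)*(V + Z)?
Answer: -501414290/10000637440843 ≈ -5.0138e-5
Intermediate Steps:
w(O) = 2*O
y(V) = -2*V*(63 + V)/5 (y(V) = -(V + V)*(V + 63)/5 = -2*V*(63 + V)/5)
1/((45128/(-27248) + w(45)/(-29443)) + y(194)) = 1/((45128/(-27248) + (2*45)/(-29443)) - 2/5*194*(63 + 194)) = 1/((45128*(-1/27248) + 90*(-1/29443)) - 2/5*194*257) = 1/((-5641/3406 - 90/29443) - 99716/5) = 1/(-166394503/100282858 - 99716/5) = 1/(-10000637440843/501414290) = -501414290/10000637440843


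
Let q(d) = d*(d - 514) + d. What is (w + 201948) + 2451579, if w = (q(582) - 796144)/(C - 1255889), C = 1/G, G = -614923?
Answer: 1024626556255824437/386137515774 ≈ 2.6535e+6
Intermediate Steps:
C = -1/614923 (C = 1/(-614923) = -1/614923 ≈ -1.6262e-6)
q(d) = d + d*(-514 + d) (q(d) = d*(-514 + d) + d = d + d*(-514 + d))
w = 232436589539/386137515774 (w = (582*(-513 + 582) - 796144)/(-1/614923 - 1255889) = (582*69 - 796144)/(-772275031548/614923) = (40158 - 796144)*(-614923/772275031548) = -755986*(-614923/772275031548) = 232436589539/386137515774 ≈ 0.60195)
(w + 201948) + 2451579 = (232436589539/386137515774 + 201948) + 2451579 = 77979931472117291/386137515774 + 2451579 = 1024626556255824437/386137515774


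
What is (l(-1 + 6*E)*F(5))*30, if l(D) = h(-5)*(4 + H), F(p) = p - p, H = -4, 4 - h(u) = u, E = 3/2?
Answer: 0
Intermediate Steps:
E = 3/2 (E = 3*(½) = 3/2 ≈ 1.5000)
h(u) = 4 - u
F(p) = 0
l(D) = 0 (l(D) = (4 - 1*(-5))*(4 - 4) = (4 + 5)*0 = 9*0 = 0)
(l(-1 + 6*E)*F(5))*30 = (0*0)*30 = 0*30 = 0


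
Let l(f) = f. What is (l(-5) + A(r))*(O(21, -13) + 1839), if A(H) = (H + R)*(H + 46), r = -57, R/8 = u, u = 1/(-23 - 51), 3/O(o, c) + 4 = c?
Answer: 720793080/629 ≈ 1.1459e+6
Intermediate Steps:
O(o, c) = 3/(-4 + c)
u = -1/74 (u = 1/(-74) = -1/74 ≈ -0.013514)
R = -4/37 (R = 8*(-1/74) = -4/37 ≈ -0.10811)
A(H) = (46 + H)*(-4/37 + H) (A(H) = (H - 4/37)*(H + 46) = (-4/37 + H)*(46 + H) = (46 + H)*(-4/37 + H))
(l(-5) + A(r))*(O(21, -13) + 1839) = (-5 + (-184/37 + (-57)**2 + (1698/37)*(-57)))*(3/(-4 - 13) + 1839) = (-5 + (-184/37 + 3249 - 96786/37))*(3/(-17) + 1839) = (-5 + 23243/37)*(3*(-1/17) + 1839) = 23058*(-3/17 + 1839)/37 = (23058/37)*(31260/17) = 720793080/629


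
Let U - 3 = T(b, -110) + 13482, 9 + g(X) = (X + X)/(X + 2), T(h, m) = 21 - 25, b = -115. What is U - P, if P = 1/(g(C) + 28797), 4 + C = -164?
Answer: 32213820049/2389572 ≈ 13481.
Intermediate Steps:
C = -168 (C = -4 - 164 = -168)
T(h, m) = -4
g(X) = -9 + 2*X/(2 + X) (g(X) = -9 + (X + X)/(X + 2) = -9 + (2*X)/(2 + X) = -9 + 2*X/(2 + X))
U = 13481 (U = 3 + (-4 + 13482) = 3 + 13478 = 13481)
P = 83/2389572 (P = 1/((-18 - 7*(-168))/(2 - 168) + 28797) = 1/((-18 + 1176)/(-166) + 28797) = 1/(-1/166*1158 + 28797) = 1/(-579/83 + 28797) = 1/(2389572/83) = 83/2389572 ≈ 3.4734e-5)
U - P = 13481 - 1*83/2389572 = 13481 - 83/2389572 = 32213820049/2389572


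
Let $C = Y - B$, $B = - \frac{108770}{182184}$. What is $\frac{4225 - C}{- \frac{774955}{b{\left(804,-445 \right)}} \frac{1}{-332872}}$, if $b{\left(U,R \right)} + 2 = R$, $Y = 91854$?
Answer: $\frac{98977070277178946}{5882683405} \approx 1.6825 \cdot 10^{7}$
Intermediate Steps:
$b{\left(U,R \right)} = -2 + R$
$B = - \frac{54385}{91092}$ ($B = \left(-108770\right) \frac{1}{182184} = - \frac{54385}{91092} \approx -0.59703$)
$C = \frac{8367218953}{91092}$ ($C = 91854 - - \frac{54385}{91092} = 91854 + \frac{54385}{91092} = \frac{8367218953}{91092} \approx 91855.0$)
$\frac{4225 - C}{- \frac{774955}{b{\left(804,-445 \right)}} \frac{1}{-332872}} = \frac{4225 - \frac{8367218953}{91092}}{- \frac{774955}{-2 - 445} \frac{1}{-332872}} = \frac{4225 - \frac{8367218953}{91092}}{- \frac{774955}{-447} \left(- \frac{1}{332872}\right)} = - \frac{7982355253}{91092 \left(-774955\right) \left(- \frac{1}{447}\right) \left(- \frac{1}{332872}\right)} = - \frac{7982355253}{91092 \cdot \frac{774955}{447} \left(- \frac{1}{332872}\right)} = - \frac{7982355253}{91092 \left(- \frac{774955}{148793784}\right)} = \left(- \frac{7982355253}{91092}\right) \left(- \frac{148793784}{774955}\right) = \frac{98977070277178946}{5882683405}$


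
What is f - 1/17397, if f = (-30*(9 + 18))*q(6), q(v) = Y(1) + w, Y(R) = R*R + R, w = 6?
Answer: -112732561/17397 ≈ -6480.0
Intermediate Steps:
Y(R) = R + R² (Y(R) = R² + R = R + R²)
q(v) = 8 (q(v) = 1*(1 + 1) + 6 = 1*2 + 6 = 2 + 6 = 8)
f = -6480 (f = -30*(9 + 18)*8 = -30*27*8 = -810*8 = -6480)
f - 1/17397 = -6480 - 1/17397 = -112732561/17397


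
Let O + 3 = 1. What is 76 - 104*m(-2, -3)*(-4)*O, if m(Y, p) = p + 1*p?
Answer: 5068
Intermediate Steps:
O = -2 (O = -3 + 1 = -2)
m(Y, p) = 2*p (m(Y, p) = p + p = 2*p)
76 - 104*m(-2, -3)*(-4)*O = 76 - 104*(2*(-3))*(-4)*(-2) = 76 - 104*(-6*(-4))*(-2) = 76 - 2496*(-2) = 76 - 104*(-48) = 76 + 4992 = 5068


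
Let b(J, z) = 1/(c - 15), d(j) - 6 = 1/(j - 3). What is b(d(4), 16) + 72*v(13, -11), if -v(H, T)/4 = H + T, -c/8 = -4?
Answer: -9791/17 ≈ -575.94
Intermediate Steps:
c = 32 (c = -8*(-4) = 32)
d(j) = 6 + 1/(-3 + j) (d(j) = 6 + 1/(j - 3) = 6 + 1/(-3 + j))
b(J, z) = 1/17 (b(J, z) = 1/(32 - 15) = 1/17)
v(H, T) = -4*H - 4*T (v(H, T) = -4*(H + T) = -4*H - 4*T)
b(d(4), 16) + 72*v(13, -11) = 1/17 + 72*(-4*13 - 4*(-11)) = 1/17 + 72*(-52 + 44) = 1/17 + 72*(-8) = 1/17 - 576 = -9791/17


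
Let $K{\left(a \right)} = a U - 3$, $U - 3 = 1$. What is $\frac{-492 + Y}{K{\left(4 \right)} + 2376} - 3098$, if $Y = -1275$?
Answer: $- \frac{7402889}{2389} \approx -3098.7$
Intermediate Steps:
$U = 4$ ($U = 3 + 1 = 4$)
$K{\left(a \right)} = -3 + 4 a$ ($K{\left(a \right)} = a 4 - 3 = 4 a - 3 = -3 + 4 a$)
$\frac{-492 + Y}{K{\left(4 \right)} + 2376} - 3098 = \frac{-492 - 1275}{\left(-3 + 4 \cdot 4\right) + 2376} - 3098 = - \frac{1767}{\left(-3 + 16\right) + 2376} - 3098 = - \frac{1767}{13 + 2376} - 3098 = - \frac{1767}{2389} - 3098 = - \frac{7402889}{2389}$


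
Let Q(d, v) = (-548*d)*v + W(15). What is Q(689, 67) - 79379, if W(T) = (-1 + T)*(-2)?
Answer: -25376731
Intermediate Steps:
W(T) = 2 - 2*T
Q(d, v) = -28 - 548*d*v (Q(d, v) = (-548*d)*v + (2 - 2*15) = -548*d*v + (2 - 30) = -548*d*v - 28 = -28 - 548*d*v)
Q(689, 67) - 79379 = (-28 - 548*689*67) - 79379 = (-28 - 25297324) - 79379 = -25297352 - 79379 = -25376731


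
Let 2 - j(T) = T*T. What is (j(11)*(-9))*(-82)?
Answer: -87822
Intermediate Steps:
j(T) = 2 - T² (j(T) = 2 - T*T = 2 - T²)
(j(11)*(-9))*(-82) = ((2 - 1*11²)*(-9))*(-82) = ((2 - 1*121)*(-9))*(-82) = ((2 - 121)*(-9))*(-82) = -119*(-9)*(-82) = 1071*(-82) = -87822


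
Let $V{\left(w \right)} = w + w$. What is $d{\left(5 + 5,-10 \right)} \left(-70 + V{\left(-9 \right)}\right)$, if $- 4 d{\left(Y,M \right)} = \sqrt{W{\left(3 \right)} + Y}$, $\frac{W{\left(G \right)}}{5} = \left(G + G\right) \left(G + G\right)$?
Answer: $22 \sqrt{190} \approx 303.25$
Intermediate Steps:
$V{\left(w \right)} = 2 w$
$W{\left(G \right)} = 20 G^{2}$ ($W{\left(G \right)} = 5 \left(G + G\right) \left(G + G\right) = 5 \cdot 2 G 2 G = 5 \cdot 4 G^{2} = 20 G^{2}$)
$d{\left(Y,M \right)} = - \frac{\sqrt{180 + Y}}{4}$ ($d{\left(Y,M \right)} = - \frac{\sqrt{20 \cdot 3^{2} + Y}}{4} = - \frac{\sqrt{20 \cdot 9 + Y}}{4} = - \frac{\sqrt{180 + Y}}{4}$)
$d{\left(5 + 5,-10 \right)} \left(-70 + V{\left(-9 \right)}\right) = - \frac{\sqrt{180 + \left(5 + 5\right)}}{4} \left(-70 + 2 \left(-9\right)\right) = - \frac{\sqrt{180 + 10}}{4} \left(-70 - 18\right) = - \frac{\sqrt{190}}{4} \left(-88\right) = 22 \sqrt{190}$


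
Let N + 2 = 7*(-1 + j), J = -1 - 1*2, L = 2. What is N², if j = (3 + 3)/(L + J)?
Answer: 2601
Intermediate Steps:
J = -3 (J = -1 - 2 = -3)
j = -6 (j = (3 + 3)/(2 - 3) = 6/(-1) = 6*(-1) = -6)
N = -51 (N = -2 + 7*(-1 - 6) = -2 + 7*(-7) = -2 - 49 = -51)
N² = (-51)² = 2601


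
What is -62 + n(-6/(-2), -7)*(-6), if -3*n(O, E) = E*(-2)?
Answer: -34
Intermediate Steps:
n(O, E) = 2*E/3 (n(O, E) = -E*(-2)/3 = -(-2)*E/3 = 2*E/3)
-62 + n(-6/(-2), -7)*(-6) = -62 + ((⅔)*(-7))*(-6) = -62 - 14/3*(-6) = -62 + 28 = -34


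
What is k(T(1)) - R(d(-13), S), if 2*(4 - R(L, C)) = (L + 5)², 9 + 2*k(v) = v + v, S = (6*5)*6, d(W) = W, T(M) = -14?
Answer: 19/2 ≈ 9.5000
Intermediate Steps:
S = 180 (S = 30*6 = 180)
k(v) = -9/2 + v (k(v) = -9/2 + (v + v)/2 = -9/2 + (2*v)/2 = -9/2 + v)
R(L, C) = 4 - (5 + L)²/2 (R(L, C) = 4 - (L + 5)²/2 = 4 - (5 + L)²/2)
k(T(1)) - R(d(-13), S) = (-9/2 - 14) - (4 - (5 - 13)²/2) = -37/2 - (4 - ½*(-8)²) = -37/2 - (4 - ½*64) = -37/2 - (4 - 32) = -37/2 - 1*(-28) = -37/2 + 28 = 19/2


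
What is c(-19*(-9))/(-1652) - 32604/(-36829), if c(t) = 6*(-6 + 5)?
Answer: 2080107/2340058 ≈ 0.88891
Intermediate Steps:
c(t) = -6 (c(t) = 6*(-1) = -6)
c(-19*(-9))/(-1652) - 32604/(-36829) = -6/(-1652) - 32604/(-36829) = -6*(-1/1652) - 32604*(-1/36829) = 3/826 + 2508/2833 = 2080107/2340058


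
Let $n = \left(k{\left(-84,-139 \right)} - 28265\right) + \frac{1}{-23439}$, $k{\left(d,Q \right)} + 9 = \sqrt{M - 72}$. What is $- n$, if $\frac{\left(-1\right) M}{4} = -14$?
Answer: $\frac{662714287}{23439} - 4 i \approx 28274.0 - 4.0 i$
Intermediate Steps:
$M = 56$ ($M = \left(-4\right) \left(-14\right) = 56$)
$k{\left(d,Q \right)} = -9 + 4 i$ ($k{\left(d,Q \right)} = -9 + \sqrt{56 - 72} = -9 + \sqrt{-16} = -9 + 4 i$)
$n = - \frac{662714287}{23439} + 4 i$ ($n = \left(\left(-9 + 4 i\right) - 28265\right) + \frac{1}{-23439} = \left(-28274 + 4 i\right) - \frac{1}{23439} = - \frac{662714287}{23439} + 4 i \approx -28274.0 + 4.0 i$)
$- n = - (- \frac{662714287}{23439} + 4 i) = \frac{662714287}{23439} - 4 i$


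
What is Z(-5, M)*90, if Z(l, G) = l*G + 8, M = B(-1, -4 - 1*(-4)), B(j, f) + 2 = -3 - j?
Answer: 2520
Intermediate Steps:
B(j, f) = -5 - j (B(j, f) = -2 + (-3 - j) = -5 - j)
M = -4 (M = -5 - 1*(-1) = -5 + 1 = -4)
Z(l, G) = 8 + G*l (Z(l, G) = G*l + 8 = 8 + G*l)
Z(-5, M)*90 = (8 - 4*(-5))*90 = (8 + 20)*90 = 28*90 = 2520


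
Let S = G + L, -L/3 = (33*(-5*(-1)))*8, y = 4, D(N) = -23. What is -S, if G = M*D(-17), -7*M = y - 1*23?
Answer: 28157/7 ≈ 4022.4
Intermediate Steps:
M = 19/7 (M = -(4 - 1*23)/7 = -(4 - 23)/7 = -1/7*(-19) = 19/7 ≈ 2.7143)
L = -3960 (L = -3*33*(-5*(-1))*8 = -3*33*5*8 = -495*8 = -3*1320 = -3960)
G = -437/7 (G = (19/7)*(-23) = -437/7 ≈ -62.429)
S = -28157/7 (S = -437/7 - 3960 = -28157/7 ≈ -4022.4)
-S = -1*(-28157/7) = 28157/7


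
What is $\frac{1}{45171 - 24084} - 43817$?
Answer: $- \frac{923969078}{21087} \approx -43817.0$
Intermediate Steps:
$\frac{1}{45171 - 24084} - 43817 = \frac{1}{21087} - 43817 = - \frac{923969078}{21087}$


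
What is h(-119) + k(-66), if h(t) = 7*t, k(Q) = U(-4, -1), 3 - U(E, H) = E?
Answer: -826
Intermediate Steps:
U(E, H) = 3 - E
k(Q) = 7 (k(Q) = 3 - 1*(-4) = 3 + 4 = 7)
h(-119) + k(-66) = 7*(-119) + 7 = -833 + 7 = -826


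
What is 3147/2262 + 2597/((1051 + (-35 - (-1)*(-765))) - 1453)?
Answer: -174310/226577 ≈ -0.76932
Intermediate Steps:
3147/2262 + 2597/((1051 + (-35 - (-1)*(-765))) - 1453) = 3147*(1/2262) + 2597/((1051 + (-35 - 1*765)) - 1453) = 1049/754 + 2597/((1051 + (-35 - 765)) - 1453) = 1049/754 + 2597/((1051 - 800) - 1453) = 1049/754 + 2597/(251 - 1453) = 1049/754 + 2597/(-1202) = 1049/754 + 2597*(-1/1202) = 1049/754 - 2597/1202 = -174310/226577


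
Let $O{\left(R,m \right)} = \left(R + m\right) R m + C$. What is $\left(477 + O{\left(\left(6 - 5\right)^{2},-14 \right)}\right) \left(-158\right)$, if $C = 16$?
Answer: $-106650$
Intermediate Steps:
$O{\left(R,m \right)} = 16 + R m \left(R + m\right)$ ($O{\left(R,m \right)} = \left(R + m\right) R m + 16 = R \left(R + m\right) m + 16 = R m \left(R + m\right) + 16 = 16 + R m \left(R + m\right)$)
$\left(477 + O{\left(\left(6 - 5\right)^{2},-14 \right)}\right) \left(-158\right) = \left(477 + \left(16 + \left(6 - 5\right)^{2} \left(-14\right)^{2} - 14 \left(\left(6 - 5\right)^{2}\right)^{2}\right)\right) \left(-158\right) = \left(477 + \left(16 + 1^{2} \cdot 196 - 14 \left(1^{2}\right)^{2}\right)\right) \left(-158\right) = \left(477 + \left(16 + 1 \cdot 196 - 14 \cdot 1^{2}\right)\right) \left(-158\right) = \left(477 + \left(16 + 196 - 14\right)\right) \left(-158\right) = \left(477 + 198\right) \left(-158\right) = 675 \left(-158\right) = -106650$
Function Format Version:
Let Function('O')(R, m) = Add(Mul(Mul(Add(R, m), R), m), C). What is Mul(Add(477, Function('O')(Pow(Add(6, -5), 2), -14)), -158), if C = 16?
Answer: -106650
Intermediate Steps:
Function('O')(R, m) = Add(16, Mul(R, m, Add(R, m))) (Function('O')(R, m) = Add(Mul(Mul(Add(R, m), R), m), 16) = Add(Mul(Mul(R, Add(R, m)), m), 16) = Add(Mul(R, m, Add(R, m)), 16) = Add(16, Mul(R, m, Add(R, m))))
Mul(Add(477, Function('O')(Pow(Add(6, -5), 2), -14)), -158) = Mul(Add(477, Add(16, Mul(Pow(Add(6, -5), 2), Pow(-14, 2)), Mul(-14, Pow(Pow(Add(6, -5), 2), 2)))), -158) = Mul(Add(477, Add(16, Mul(Pow(1, 2), 196), Mul(-14, Pow(Pow(1, 2), 2)))), -158) = Mul(Add(477, Add(16, Mul(1, 196), Mul(-14, Pow(1, 2)))), -158) = Mul(Add(477, Add(16, 196, Mul(-14, 1))), -158) = Mul(Add(477, Add(16, 196, -14)), -158) = Mul(Add(477, 198), -158) = Mul(675, -158) = -106650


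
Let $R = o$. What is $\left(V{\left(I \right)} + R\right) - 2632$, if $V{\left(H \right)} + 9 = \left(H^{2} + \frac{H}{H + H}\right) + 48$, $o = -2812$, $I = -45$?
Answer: $- \frac{6759}{2} \approx -3379.5$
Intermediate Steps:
$R = -2812$
$V{\left(H \right)} = \frac{79}{2} + H^{2}$ ($V{\left(H \right)} = -9 + \left(\left(H^{2} + \frac{H}{H + H}\right) + 48\right) = -9 + \left(\left(H^{2} + \frac{H}{2 H}\right) + 48\right) = -9 + \left(\left(H^{2} + \frac{1}{2 H} H\right) + 48\right) = -9 + \left(\left(H^{2} + \frac{1}{2}\right) + 48\right) = -9 + \left(\left(\frac{1}{2} + H^{2}\right) + 48\right) = -9 + \left(\frac{97}{2} + H^{2}\right) = \frac{79}{2} + H^{2}$)
$\left(V{\left(I \right)} + R\right) - 2632 = \left(\left(\frac{79}{2} + \left(-45\right)^{2}\right) - 2812\right) - 2632 = \left(\left(\frac{79}{2} + 2025\right) - 2812\right) - 2632 = \left(\frac{4129}{2} - 2812\right) - 2632 = - \frac{1495}{2} - 2632 = - \frac{6759}{2}$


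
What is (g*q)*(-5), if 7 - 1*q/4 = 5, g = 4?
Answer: -160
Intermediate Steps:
q = 8 (q = 28 - 4*5 = 28 - 20 = 8)
(g*q)*(-5) = (4*8)*(-5) = 32*(-5) = -160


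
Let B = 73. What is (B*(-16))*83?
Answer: -96944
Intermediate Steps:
(B*(-16))*83 = (73*(-16))*83 = -1168*83 = -96944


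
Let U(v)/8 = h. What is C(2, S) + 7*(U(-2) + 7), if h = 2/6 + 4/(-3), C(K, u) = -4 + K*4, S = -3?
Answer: -3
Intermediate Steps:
C(K, u) = -4 + 4*K
h = -1 (h = 2*(⅙) + 4*(-⅓) = ⅓ - 4/3 = -1)
U(v) = -8 (U(v) = 8*(-1) = -8)
C(2, S) + 7*(U(-2) + 7) = (-4 + 4*2) + 7*(-8 + 7) = (-4 + 8) + 7*(-1) = 4 - 7 = -3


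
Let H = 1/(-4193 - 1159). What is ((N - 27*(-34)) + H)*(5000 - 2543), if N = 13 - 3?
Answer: 4067690445/1784 ≈ 2.2801e+6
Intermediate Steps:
H = -1/5352 (H = 1/(-5352) = -1/5352 ≈ -0.00018685)
N = 10
((N - 27*(-34)) + H)*(5000 - 2543) = ((10 - 27*(-34)) - 1/5352)*(5000 - 2543) = ((10 + 918) - 1/5352)*2457 = (928 - 1/5352)*2457 = (4966655/5352)*2457 = 4067690445/1784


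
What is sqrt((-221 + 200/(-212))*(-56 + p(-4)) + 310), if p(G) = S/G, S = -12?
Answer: sqrt(12073) ≈ 109.88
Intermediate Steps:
p(G) = -12/G
sqrt((-221 + 200/(-212))*(-56 + p(-4)) + 310) = sqrt((-221 + 200/(-212))*(-56 - 12/(-4)) + 310) = sqrt((-221 + 200*(-1/212))*(-56 - 12*(-1/4)) + 310) = sqrt((-221 - 50/53)*(-56 + 3) + 310) = sqrt(-11763/53*(-53) + 310) = sqrt(11763 + 310) = sqrt(12073)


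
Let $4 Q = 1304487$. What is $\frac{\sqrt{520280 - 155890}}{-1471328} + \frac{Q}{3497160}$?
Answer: $\frac{2253}{24160} - \frac{\sqrt{364390}}{1471328} \approx 0.092843$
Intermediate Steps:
$Q = \frac{1304487}{4}$ ($Q = \frac{1}{4} \cdot 1304487 = \frac{1304487}{4} \approx 3.2612 \cdot 10^{5}$)
$\frac{\sqrt{520280 - 155890}}{-1471328} + \frac{Q}{3497160} = \frac{\sqrt{520280 - 155890}}{-1471328} + \frac{1304487}{4 \cdot 3497160} = \sqrt{364390} \left(- \frac{1}{1471328}\right) + \frac{1304487}{4} \cdot \frac{1}{3497160} = - \frac{\sqrt{364390}}{1471328} + \frac{2253}{24160} = \frac{2253}{24160} - \frac{\sqrt{364390}}{1471328}$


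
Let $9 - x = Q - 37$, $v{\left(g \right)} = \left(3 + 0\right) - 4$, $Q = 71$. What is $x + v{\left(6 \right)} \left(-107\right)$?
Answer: $82$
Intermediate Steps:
$v{\left(g \right)} = -1$ ($v{\left(g \right)} = 3 - 4 = -1$)
$x = -25$ ($x = 9 - \left(71 - 37\right) = 9 - 34 = -25$)
$x + v{\left(6 \right)} \left(-107\right) = -25 - -107 = -25 + 107 = 82$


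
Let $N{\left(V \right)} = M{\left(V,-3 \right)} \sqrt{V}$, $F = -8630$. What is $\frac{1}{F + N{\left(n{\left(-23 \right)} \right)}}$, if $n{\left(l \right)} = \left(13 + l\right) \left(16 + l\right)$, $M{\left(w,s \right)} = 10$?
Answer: $- \frac{863}{7446990} - \frac{\sqrt{70}}{7446990} \approx -0.00011701$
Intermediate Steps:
$N{\left(V \right)} = 10 \sqrt{V}$
$\frac{1}{F + N{\left(n{\left(-23 \right)} \right)}} = \frac{1}{-8630 + 10 \sqrt{208 + \left(-23\right)^{2} + 29 \left(-23\right)}} = \frac{1}{-8630 + 10 \sqrt{208 + 529 - 667}} = \frac{1}{-8630 + 10 \sqrt{70}}$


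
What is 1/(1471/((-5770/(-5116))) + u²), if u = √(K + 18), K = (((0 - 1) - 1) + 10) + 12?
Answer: 2885/3872448 ≈ 0.00074501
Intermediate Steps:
K = 20 (K = ((-1 - 1) + 10) + 12 = (-2 + 10) + 12 = 8 + 12 = 20)
u = √38 (u = √(20 + 18) = √38 ≈ 6.1644)
1/(1471/((-5770/(-5116))) + u²) = 1/(1471/((-5770/(-5116))) + (√38)²) = 1/(1471/((-5770*(-1/5116))) + 38) = 1/(1471/(2885/2558) + 38) = 1/(1471*(2558/2885) + 38) = 1/(3762818/2885 + 38) = 1/(3872448/2885) = 2885/3872448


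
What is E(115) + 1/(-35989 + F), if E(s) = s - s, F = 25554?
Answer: -1/10435 ≈ -9.5831e-5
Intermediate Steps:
E(s) = 0
E(115) + 1/(-35989 + F) = 0 + 1/(-35989 + 25554) = 0 + 1/(-10435) = 0 - 1/10435 = -1/10435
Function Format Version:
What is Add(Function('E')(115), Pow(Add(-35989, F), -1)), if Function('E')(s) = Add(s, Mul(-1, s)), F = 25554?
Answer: Rational(-1, 10435) ≈ -9.5831e-5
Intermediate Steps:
Function('E')(s) = 0
Add(Function('E')(115), Pow(Add(-35989, F), -1)) = Add(0, Pow(Add(-35989, 25554), -1)) = Add(0, Pow(-10435, -1)) = Add(0, Rational(-1, 10435)) = Rational(-1, 10435)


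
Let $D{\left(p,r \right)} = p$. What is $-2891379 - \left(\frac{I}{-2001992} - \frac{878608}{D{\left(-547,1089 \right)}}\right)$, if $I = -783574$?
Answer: $- \frac{1584039268376805}{547544812} \approx -2.893 \cdot 10^{6}$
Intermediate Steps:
$-2891379 - \left(\frac{I}{-2001992} - \frac{878608}{D{\left(-547,1089 \right)}}\right) = -2891379 - \left(- \frac{783574}{-2001992} - \frac{878608}{-547}\right) = -2891379 - \left(\left(-783574\right) \left(- \frac{1}{2001992}\right) - - \frac{878608}{547}\right) = -2891379 - \left(\frac{391787}{1000996} + \frac{878608}{547}\right) = -2891379 - \frac{879697401057}{547544812} = - \frac{1584039268376805}{547544812}$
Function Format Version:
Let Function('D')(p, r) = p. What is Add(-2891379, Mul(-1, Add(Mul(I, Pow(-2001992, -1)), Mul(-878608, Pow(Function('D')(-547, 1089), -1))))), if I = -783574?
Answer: Rational(-1584039268376805, 547544812) ≈ -2.8930e+6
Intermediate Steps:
Add(-2891379, Mul(-1, Add(Mul(I, Pow(-2001992, -1)), Mul(-878608, Pow(Function('D')(-547, 1089), -1))))) = Add(-2891379, Mul(-1, Add(Mul(-783574, Pow(-2001992, -1)), Mul(-878608, Pow(-547, -1))))) = Add(-2891379, Mul(-1, Add(Mul(-783574, Rational(-1, 2001992)), Mul(-878608, Rational(-1, 547))))) = Add(-2891379, Mul(-1, Add(Rational(391787, 1000996), Rational(878608, 547)))) = Add(-2891379, Mul(-1, Rational(879697401057, 547544812))) = Add(-2891379, Rational(-879697401057, 547544812)) = Rational(-1584039268376805, 547544812)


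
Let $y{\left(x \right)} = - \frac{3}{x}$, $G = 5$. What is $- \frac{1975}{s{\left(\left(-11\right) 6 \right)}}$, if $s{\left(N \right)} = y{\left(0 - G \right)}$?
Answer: $- \frac{9875}{3} \approx -3291.7$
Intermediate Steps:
$s{\left(N \right)} = \frac{3}{5}$ ($s{\left(N \right)} = - \frac{3}{0 - 5} = - \frac{3}{-5} = \left(-3\right) \left(- \frac{1}{5}\right) = \frac{3}{5}$)
$- \frac{1975}{s{\left(\left(-11\right) 6 \right)}} = - \frac{1975}{\frac{3}{5}} = \left(-1975\right) \frac{5}{3} = - \frac{9875}{3}$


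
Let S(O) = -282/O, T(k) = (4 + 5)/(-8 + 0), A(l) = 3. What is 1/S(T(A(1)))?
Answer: 3/752 ≈ 0.0039894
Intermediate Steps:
T(k) = -9/8 (T(k) = 9/(-8) = 9*(-1/8) = -9/8)
1/S(T(A(1))) = 1/(-282/(-9/8)) = 1/(-282*(-8/9)) = 1/(752/3) = 3/752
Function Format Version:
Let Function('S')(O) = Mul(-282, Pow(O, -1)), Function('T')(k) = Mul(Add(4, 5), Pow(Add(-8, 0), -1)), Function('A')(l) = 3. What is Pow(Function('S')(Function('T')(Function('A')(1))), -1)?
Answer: Rational(3, 752) ≈ 0.0039894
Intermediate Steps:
Function('T')(k) = Rational(-9, 8) (Function('T')(k) = Mul(9, Pow(-8, -1)) = Mul(9, Rational(-1, 8)) = Rational(-9, 8))
Pow(Function('S')(Function('T')(Function('A')(1))), -1) = Pow(Mul(-282, Pow(Rational(-9, 8), -1)), -1) = Pow(Mul(-282, Rational(-8, 9)), -1) = Pow(Rational(752, 3), -1) = Rational(3, 752)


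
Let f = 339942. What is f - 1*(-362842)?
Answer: 702784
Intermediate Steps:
f - 1*(-362842) = 339942 - 1*(-362842) = 339942 + 362842 = 702784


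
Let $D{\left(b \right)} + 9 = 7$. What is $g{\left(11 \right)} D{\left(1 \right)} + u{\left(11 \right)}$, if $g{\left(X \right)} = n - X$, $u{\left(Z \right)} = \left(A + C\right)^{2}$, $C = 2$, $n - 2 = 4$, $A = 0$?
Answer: $14$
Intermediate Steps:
$D{\left(b \right)} = -2$ ($D{\left(b \right)} = -9 + 7 = -2$)
$n = 6$ ($n = 2 + 4 = 6$)
$u{\left(Z \right)} = 4$ ($u{\left(Z \right)} = \left(0 + 2\right)^{2} = 2^{2} = 4$)
$g{\left(X \right)} = 6 - X$
$g{\left(11 \right)} D{\left(1 \right)} + u{\left(11 \right)} = \left(6 - 11\right) \left(-2\right) + 4 = \left(-5\right) \left(-2\right) + 4 = 10 + 4 = 14$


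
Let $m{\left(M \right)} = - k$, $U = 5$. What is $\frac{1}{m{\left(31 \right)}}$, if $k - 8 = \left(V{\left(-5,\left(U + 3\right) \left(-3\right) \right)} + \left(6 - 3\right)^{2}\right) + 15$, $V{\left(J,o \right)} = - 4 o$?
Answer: $- \frac{1}{128} \approx -0.0078125$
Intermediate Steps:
$k = 128$ ($k = 8 + \left(\left(- 4 \left(5 + 3\right) \left(-3\right) + \left(6 - 3\right)^{2}\right) + 15\right) = 8 - \left(-24 + 4 \cdot 8 \left(-3\right)\right) = 8 + \left(\left(\left(-4\right) \left(-24\right) + 9\right) + 15\right) = 8 + \left(\left(96 + 9\right) + 15\right) = 8 + \left(105 + 15\right) = 8 + 120 = 128$)
$m{\left(M \right)} = -128$ ($m{\left(M \right)} = \left(-1\right) 128 = -128$)
$\frac{1}{m{\left(31 \right)}} = \frac{1}{-128} = - \frac{1}{128}$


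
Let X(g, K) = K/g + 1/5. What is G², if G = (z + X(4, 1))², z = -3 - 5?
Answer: 519885601/160000 ≈ 3249.3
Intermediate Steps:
X(g, K) = ⅕ + K/g (X(g, K) = K/g + 1*(⅕) = K/g + ⅕ = ⅕ + K/g)
z = -8
G = 22801/400 (G = (-8 + (1 + (⅕)*4)/4)² = (-8 + (1 + ⅘)/4)² = (-8 + (¼)*(9/5))² = (-8 + 9/20)² = (-151/20)² = 22801/400 ≈ 57.003)
G² = (22801/400)² = 519885601/160000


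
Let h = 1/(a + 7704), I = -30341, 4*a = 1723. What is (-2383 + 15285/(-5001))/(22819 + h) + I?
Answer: -37555002879732599/1237759910815 ≈ -30341.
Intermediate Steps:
a = 1723/4 (a = (¼)*1723 = 1723/4 ≈ 430.75)
h = 4/32539 (h = 1/(1723/4 + 7704) = 1/(32539/4) = 4/32539 ≈ 0.00012293)
(-2383 + 15285/(-5001))/(22819 + h) + I = (-2383 + 15285/(-5001))/(22819 + 4/32539) - 30341 = (-2383 + 15285*(-1/5001))/(742507445/32539) - 30341 = (-2383 - 5095/1667)*(32539/742507445) - 30341 = -3977556/1667*32539/742507445 - 30341 = -129425694684/1237759910815 - 30341 = -37555002879732599/1237759910815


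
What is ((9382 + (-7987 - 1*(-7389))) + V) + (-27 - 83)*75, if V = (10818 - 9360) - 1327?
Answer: 665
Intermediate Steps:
V = 131 (V = 1458 - 1327 = 131)
((9382 + (-7987 - 1*(-7389))) + V) + (-27 - 83)*75 = ((9382 + (-7987 - 1*(-7389))) + 131) + (-27 - 83)*75 = ((9382 + (-7987 + 7389)) + 131) - 110*75 = ((9382 - 598) + 131) - 8250 = (8784 + 131) - 8250 = 8915 - 8250 = 665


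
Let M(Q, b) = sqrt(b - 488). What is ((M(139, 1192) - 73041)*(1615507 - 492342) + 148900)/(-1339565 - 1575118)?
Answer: 82036945865/2914683 - 8985320*sqrt(11)/2914683 ≈ 28136.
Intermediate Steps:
M(Q, b) = sqrt(-488 + b)
((M(139, 1192) - 73041)*(1615507 - 492342) + 148900)/(-1339565 - 1575118) = ((sqrt(-488 + 1192) - 73041)*(1615507 - 492342) + 148900)/(-1339565 - 1575118) = ((sqrt(704) - 73041)*1123165 + 148900)/(-2914683) = ((8*sqrt(11) - 73041)*1123165 + 148900)*(-1/2914683) = ((-73041 + 8*sqrt(11))*1123165 + 148900)*(-1/2914683) = ((-82037094765 + 8985320*sqrt(11)) + 148900)*(-1/2914683) = (-82036945865 + 8985320*sqrt(11))*(-1/2914683) = 82036945865/2914683 - 8985320*sqrt(11)/2914683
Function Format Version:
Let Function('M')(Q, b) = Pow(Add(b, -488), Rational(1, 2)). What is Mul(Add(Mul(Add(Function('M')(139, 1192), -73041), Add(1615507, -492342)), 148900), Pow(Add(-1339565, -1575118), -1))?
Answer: Add(Rational(82036945865, 2914683), Mul(Rational(-8985320, 2914683), Pow(11, Rational(1, 2)))) ≈ 28136.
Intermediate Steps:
Function('M')(Q, b) = Pow(Add(-488, b), Rational(1, 2))
Mul(Add(Mul(Add(Function('M')(139, 1192), -73041), Add(1615507, -492342)), 148900), Pow(Add(-1339565, -1575118), -1)) = Mul(Add(Mul(Add(Pow(Add(-488, 1192), Rational(1, 2)), -73041), Add(1615507, -492342)), 148900), Pow(Add(-1339565, -1575118), -1)) = Mul(Add(Mul(Add(Pow(704, Rational(1, 2)), -73041), 1123165), 148900), Pow(-2914683, -1)) = Mul(Add(Mul(Add(Mul(8, Pow(11, Rational(1, 2))), -73041), 1123165), 148900), Rational(-1, 2914683)) = Mul(Add(Mul(Add(-73041, Mul(8, Pow(11, Rational(1, 2)))), 1123165), 148900), Rational(-1, 2914683)) = Mul(Add(Add(-82037094765, Mul(8985320, Pow(11, Rational(1, 2)))), 148900), Rational(-1, 2914683)) = Mul(Add(-82036945865, Mul(8985320, Pow(11, Rational(1, 2)))), Rational(-1, 2914683)) = Add(Rational(82036945865, 2914683), Mul(Rational(-8985320, 2914683), Pow(11, Rational(1, 2))))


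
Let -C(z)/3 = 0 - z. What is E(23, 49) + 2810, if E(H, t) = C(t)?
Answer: 2957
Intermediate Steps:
C(z) = 3*z (C(z) = -3*(0 - z) = -(-3)*z = 3*z)
E(H, t) = 3*t
E(23, 49) + 2810 = 3*49 + 2810 = 147 + 2810 = 2957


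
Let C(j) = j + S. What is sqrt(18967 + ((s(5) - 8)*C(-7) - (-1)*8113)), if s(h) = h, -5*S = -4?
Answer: sqrt(677465)/5 ≈ 164.62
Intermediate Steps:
S = 4/5 (S = -1/5*(-4) = 4/5 ≈ 0.80000)
C(j) = 4/5 + j (C(j) = j + 4/5 = 4/5 + j)
sqrt(18967 + ((s(5) - 8)*C(-7) - (-1)*8113)) = sqrt(18967 + ((5 - 8)*(4/5 - 7) - (-1)*8113)) = sqrt(18967 + (-3*(-31/5) - 1*(-8113))) = sqrt(18967 + (93/5 + 8113)) = sqrt(18967 + 40658/5) = sqrt(135493/5) = sqrt(677465)/5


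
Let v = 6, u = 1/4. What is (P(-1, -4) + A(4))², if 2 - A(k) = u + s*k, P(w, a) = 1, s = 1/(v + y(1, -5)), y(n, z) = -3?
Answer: 289/144 ≈ 2.0069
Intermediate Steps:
u = ¼ ≈ 0.25000
s = ⅓ (s = 1/(6 - 3) = 1/3 = ⅓ ≈ 0.33333)
A(k) = 7/4 - k/3 (A(k) = 2 - (¼ + k/3) = 2 + (-¼ - k/3) = 7/4 - k/3)
(P(-1, -4) + A(4))² = (1 + (7/4 - ⅓*4))² = (1 + (7/4 - 4/3))² = (1 + 5/12)² = (17/12)² = 289/144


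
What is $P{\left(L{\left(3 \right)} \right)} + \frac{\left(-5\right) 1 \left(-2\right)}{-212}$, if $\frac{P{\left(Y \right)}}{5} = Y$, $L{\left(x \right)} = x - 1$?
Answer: $\frac{1055}{106} \approx 9.9528$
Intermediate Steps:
$L{\left(x \right)} = -1 + x$
$P{\left(Y \right)} = 5 Y$
$P{\left(L{\left(3 \right)} \right)} + \frac{\left(-5\right) 1 \left(-2\right)}{-212} = 5 \left(-1 + 3\right) + \frac{\left(-5\right) 1 \left(-2\right)}{-212} = 5 \cdot 2 - \frac{\left(-5\right) \left(-2\right)}{212} = 10 - \frac{5}{106} = \frac{1055}{106}$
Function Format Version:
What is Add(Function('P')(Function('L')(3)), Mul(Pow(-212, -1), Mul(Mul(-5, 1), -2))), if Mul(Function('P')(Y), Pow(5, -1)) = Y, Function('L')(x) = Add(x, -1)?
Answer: Rational(1055, 106) ≈ 9.9528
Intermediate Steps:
Function('L')(x) = Add(-1, x)
Function('P')(Y) = Mul(5, Y)
Add(Function('P')(Function('L')(3)), Mul(Pow(-212, -1), Mul(Mul(-5, 1), -2))) = Add(Mul(5, Add(-1, 3)), Mul(Pow(-212, -1), Mul(Mul(-5, 1), -2))) = Add(Mul(5, 2), Mul(Rational(-1, 212), Mul(-5, -2))) = Add(10, Mul(Rational(-1, 212), 10)) = Add(10, Rational(-5, 106)) = Rational(1055, 106)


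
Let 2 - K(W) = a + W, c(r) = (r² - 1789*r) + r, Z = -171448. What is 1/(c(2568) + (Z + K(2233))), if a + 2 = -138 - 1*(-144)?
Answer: 1/1829357 ≈ 5.4664e-7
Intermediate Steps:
c(r) = r² - 1788*r
a = 4 (a = -2 + (-138 - 1*(-144)) = -2 + (-138 + 144) = -2 + 6 = 4)
K(W) = -2 - W (K(W) = 2 - (4 + W) = 2 + (-4 - W) = -2 - W)
1/(c(2568) + (Z + K(2233))) = 1/(2568*(-1788 + 2568) + (-171448 + (-2 - 1*2233))) = 1/(2568*780 + (-171448 + (-2 - 2233))) = 1/(2003040 + (-171448 - 2235)) = 1/(2003040 - 173683) = 1/1829357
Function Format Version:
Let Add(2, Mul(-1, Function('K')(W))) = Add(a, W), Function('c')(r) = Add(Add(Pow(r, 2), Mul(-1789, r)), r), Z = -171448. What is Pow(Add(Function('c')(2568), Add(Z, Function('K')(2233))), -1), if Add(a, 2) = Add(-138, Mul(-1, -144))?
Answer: Rational(1, 1829357) ≈ 5.4664e-7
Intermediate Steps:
Function('c')(r) = Add(Pow(r, 2), Mul(-1788, r))
a = 4 (a = Add(-2, Add(-138, Mul(-1, -144))) = Add(-2, Add(-138, 144)) = Add(-2, 6) = 4)
Function('K')(W) = Add(-2, Mul(-1, W)) (Function('K')(W) = Add(2, Mul(-1, Add(4, W))) = Add(2, Add(-4, Mul(-1, W))) = Add(-2, Mul(-1, W)))
Pow(Add(Function('c')(2568), Add(Z, Function('K')(2233))), -1) = Pow(Add(Mul(2568, Add(-1788, 2568)), Add(-171448, Add(-2, Mul(-1, 2233)))), -1) = Pow(Add(Mul(2568, 780), Add(-171448, Add(-2, -2233))), -1) = Pow(Add(2003040, Add(-171448, -2235)), -1) = Pow(Add(2003040, -173683), -1) = Pow(1829357, -1) = Rational(1, 1829357)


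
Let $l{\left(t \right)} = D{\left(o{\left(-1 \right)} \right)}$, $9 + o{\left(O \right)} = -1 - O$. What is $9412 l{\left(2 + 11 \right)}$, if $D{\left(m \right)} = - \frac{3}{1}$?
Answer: $-28236$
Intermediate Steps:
$o{\left(O \right)} = -10 - O$ ($o{\left(O \right)} = -9 - \left(1 + O\right) = -10 - O$)
$D{\left(m \right)} = -3$ ($D{\left(m \right)} = \left(-3\right) 1 = -3$)
$l{\left(t \right)} = -3$
$9412 l{\left(2 + 11 \right)} = 9412 \left(-3\right) = -28236$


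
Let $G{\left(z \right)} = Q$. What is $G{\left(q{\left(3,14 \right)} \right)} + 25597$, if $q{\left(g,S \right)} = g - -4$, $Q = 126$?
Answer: $25723$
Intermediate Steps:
$q{\left(g,S \right)} = 4 + g$ ($q{\left(g,S \right)} = g + 4 = 4 + g$)
$G{\left(z \right)} = 126$
$G{\left(q{\left(3,14 \right)} \right)} + 25597 = 126 + 25597 = 25723$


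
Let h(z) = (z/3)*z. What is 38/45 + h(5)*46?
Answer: 17288/45 ≈ 384.18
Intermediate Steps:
h(z) = z²/3 (h(z) = (z*(⅓))*z = (z/3)*z = z²/3)
38/45 + h(5)*46 = 38/45 + ((⅓)*5²)*46 = 38*(1/45) + ((⅓)*25)*46 = 38/45 + (25/3)*46 = 38/45 + 1150/3 = 17288/45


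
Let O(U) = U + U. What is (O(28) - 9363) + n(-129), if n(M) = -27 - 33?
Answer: -9367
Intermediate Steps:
O(U) = 2*U
n(M) = -60
(O(28) - 9363) + n(-129) = (2*28 - 9363) - 60 = (56 - 9363) - 60 = -9307 - 60 = -9367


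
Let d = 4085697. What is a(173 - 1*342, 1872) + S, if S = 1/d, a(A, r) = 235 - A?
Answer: 1650621589/4085697 ≈ 404.00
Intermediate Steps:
S = 1/4085697 ≈ 2.4476e-7
a(173 - 1*342, 1872) + S = (235 - (173 - 1*342)) + 1/4085697 = (235 - (173 - 342)) + 1/4085697 = (235 - 1*(-169)) + 1/4085697 = (235 + 169) + 1/4085697 = 404 + 1/4085697 = 1650621589/4085697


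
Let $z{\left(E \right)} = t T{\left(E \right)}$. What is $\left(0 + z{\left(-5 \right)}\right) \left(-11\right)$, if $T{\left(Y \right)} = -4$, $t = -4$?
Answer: $-176$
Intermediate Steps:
$z{\left(E \right)} = 16$ ($z{\left(E \right)} = \left(-4\right) \left(-4\right) = 16$)
$\left(0 + z{\left(-5 \right)}\right) \left(-11\right) = \left(0 + 16\right) \left(-11\right) = 16 \left(-11\right) = -176$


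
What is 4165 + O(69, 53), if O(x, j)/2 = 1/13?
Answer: 54147/13 ≈ 4165.2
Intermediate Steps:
O(x, j) = 2/13
4165 + O(69, 53) = 4165 + 2/13 = 54147/13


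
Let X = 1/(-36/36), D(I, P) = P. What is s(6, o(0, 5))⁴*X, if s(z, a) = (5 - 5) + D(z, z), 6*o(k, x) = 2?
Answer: -1296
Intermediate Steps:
o(k, x) = ⅓ (o(k, x) = (⅙)*2 = ⅓)
s(z, a) = z (s(z, a) = (5 - 5) + z = 0 + z = z)
X = -1 (X = 1/(-36*1/36) = 1/(-1) = -1)
s(6, o(0, 5))⁴*X = 6⁴*(-1) = 1296*(-1) = -1296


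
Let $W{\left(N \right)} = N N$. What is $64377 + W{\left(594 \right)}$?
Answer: $417213$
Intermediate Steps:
$W{\left(N \right)} = N^{2}$
$64377 + W{\left(594 \right)} = 64377 + 594^{2} = 64377 + 352836 = 417213$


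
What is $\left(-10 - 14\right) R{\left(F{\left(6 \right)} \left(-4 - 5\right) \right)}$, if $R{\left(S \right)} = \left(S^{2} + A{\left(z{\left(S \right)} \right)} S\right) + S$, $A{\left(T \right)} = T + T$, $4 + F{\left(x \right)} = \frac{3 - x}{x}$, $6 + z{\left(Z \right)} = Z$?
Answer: $-107406$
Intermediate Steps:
$z{\left(Z \right)} = -6 + Z$
$F{\left(x \right)} = -4 + \frac{3 - x}{x}$
$A{\left(T \right)} = 2 T$
$R{\left(S \right)} = S + S^{2} + S \left(-12 + 2 S\right)$ ($R{\left(S \right)} = \left(S^{2} + 2 \left(-6 + S\right) S\right) + S = \left(S^{2} + \left(-12 + 2 S\right) S\right) + S = \left(S^{2} + S \left(-12 + 2 S\right)\right) + S = S + S^{2} + S \left(-12 + 2 S\right)$)
$\left(-10 - 14\right) R{\left(F{\left(6 \right)} \left(-4 - 5\right) \right)} = \left(-10 - 14\right) \left(-5 + \frac{3}{6}\right) \left(-4 - 5\right) \left(-11 + 3 \left(-5 + \frac{3}{6}\right) \left(-4 - 5\right)\right) = - 24 \left(-5 + 3 \cdot \frac{1}{6}\right) \left(-9\right) \left(-11 + 3 \left(-5 + 3 \cdot \frac{1}{6}\right) \left(-9\right)\right) = - 24 \left(-5 + \frac{1}{2}\right) \left(-9\right) \left(-11 + 3 \left(-5 + \frac{1}{2}\right) \left(-9\right)\right) = - 24 \left(- \frac{9}{2}\right) \left(-9\right) \left(-11 + 3 \left(\left(- \frac{9}{2}\right) \left(-9\right)\right)\right) = - 24 \frac{81 \left(-11 + 3 \cdot \frac{81}{2}\right)}{2} = - 24 \frac{81 \left(-11 + \frac{243}{2}\right)}{2} = - 24 \cdot \frac{81}{2} \cdot \frac{221}{2} = \left(-24\right) \frac{17901}{4} = -107406$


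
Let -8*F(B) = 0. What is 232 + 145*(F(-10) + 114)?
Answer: 16762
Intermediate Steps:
F(B) = 0 (F(B) = -1/8*0 = 0)
232 + 145*(F(-10) + 114) = 232 + 145*(0 + 114) = 232 + 145*114 = 232 + 16530 = 16762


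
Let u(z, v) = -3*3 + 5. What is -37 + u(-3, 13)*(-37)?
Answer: 111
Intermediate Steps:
u(z, v) = -4 (u(z, v) = -9 + 5 = -4)
-37 + u(-3, 13)*(-37) = -37 - 4*(-37) = -37 + 148 = 111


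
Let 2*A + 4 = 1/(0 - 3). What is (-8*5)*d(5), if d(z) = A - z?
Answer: 860/3 ≈ 286.67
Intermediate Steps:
A = -13/6 (A = -2 + 1/(2*(0 - 3)) = -2 + (1/2)/(-3) = -2 + (1/2)*(-1/3) = -2 - 1/6 = -13/6 ≈ -2.1667)
d(z) = -13/6 - z
(-8*5)*d(5) = (-8*5)*(-13/6 - 1*5) = -40*(-13/6 - 5) = -40*(-43/6) = 860/3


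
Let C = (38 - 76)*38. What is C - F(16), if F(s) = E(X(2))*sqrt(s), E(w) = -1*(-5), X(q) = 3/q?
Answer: -1464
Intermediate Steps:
C = -1444 (C = -38*38 = -1444)
E(w) = 5
F(s) = 5*sqrt(s)
C - F(16) = -1444 - 5*sqrt(16) = -1444 - 5*4 = -1444 - 1*20 = -1444 - 20 = -1464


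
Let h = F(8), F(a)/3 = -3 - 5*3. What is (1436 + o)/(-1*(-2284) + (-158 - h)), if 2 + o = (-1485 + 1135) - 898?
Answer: 93/1090 ≈ 0.085321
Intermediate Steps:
F(a) = -54 (F(a) = 3*(-3 - 5*3) = 3*(-3 - 15) = 3*(-18) = -54)
h = -54
o = -1250 (o = -2 + ((-1485 + 1135) - 898) = -2 + (-350 - 898) = -2 - 1248 = -1250)
(1436 + o)/(-1*(-2284) + (-158 - h)) = (1436 - 1250)/(-1*(-2284) + (-158 - 1*(-54))) = 186/(2284 + (-158 + 54)) = 186/(2284 - 104) = 186/2180 = 186*(1/2180) = 93/1090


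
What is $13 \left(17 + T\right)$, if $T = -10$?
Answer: $91$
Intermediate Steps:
$13 \left(17 + T\right) = 13 \left(17 - 10\right) = 13 \cdot 7 = 91$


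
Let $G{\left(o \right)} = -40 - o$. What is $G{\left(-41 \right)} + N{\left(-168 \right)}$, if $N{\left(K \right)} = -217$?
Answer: $-216$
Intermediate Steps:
$G{\left(-41 \right)} + N{\left(-168 \right)} = \left(-40 - -41\right) - 217 = \left(-40 + 41\right) - 217 = 1 - 217 = -216$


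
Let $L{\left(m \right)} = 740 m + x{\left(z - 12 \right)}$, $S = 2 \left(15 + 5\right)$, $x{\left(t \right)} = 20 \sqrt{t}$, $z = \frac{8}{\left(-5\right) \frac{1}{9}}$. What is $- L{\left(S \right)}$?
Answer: $-29600 - 8 i \sqrt{165} \approx -29600.0 - 102.76 i$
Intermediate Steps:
$z = - \frac{72}{5}$ ($z = \frac{8}{\left(-5\right) \frac{1}{9}} = \frac{8}{- \frac{5}{9}} = 8 \left(- \frac{9}{5}\right) = - \frac{72}{5} \approx -14.4$)
$S = 40$ ($S = 2 \cdot 20 = 40$)
$L{\left(m \right)} = 740 m + 8 i \sqrt{165}$ ($L{\left(m \right)} = 740 m + 20 \sqrt{- \frac{72}{5} - 12} = 740 m + 20 \sqrt{- \frac{132}{5}} = 740 m + 20 \frac{2 i \sqrt{165}}{5} = 740 m + 8 i \sqrt{165}$)
$- L{\left(S \right)} = - (740 \cdot 40 + 8 i \sqrt{165}) = - (29600 + 8 i \sqrt{165}) = -29600 - 8 i \sqrt{165}$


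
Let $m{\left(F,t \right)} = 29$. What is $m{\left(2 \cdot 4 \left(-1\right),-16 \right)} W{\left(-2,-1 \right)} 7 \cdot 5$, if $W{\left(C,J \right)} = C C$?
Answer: $4060$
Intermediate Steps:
$W{\left(C,J \right)} = C^{2}$
$m{\left(2 \cdot 4 \left(-1\right),-16 \right)} W{\left(-2,-1 \right)} 7 \cdot 5 = 29 \left(-2\right)^{2} \cdot 7 \cdot 5 = 29 \cdot 4 \cdot 7 \cdot 5 = 29 \cdot 28 \cdot 5 = 29 \cdot 140 = 4060$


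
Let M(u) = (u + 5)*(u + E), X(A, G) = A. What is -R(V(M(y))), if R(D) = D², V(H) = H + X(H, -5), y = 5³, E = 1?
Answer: -1073217600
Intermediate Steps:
y = 125
M(u) = (1 + u)*(5 + u) (M(u) = (u + 5)*(u + 1) = (5 + u)*(1 + u) = (1 + u)*(5 + u))
V(H) = 2*H (V(H) = H + H = 2*H)
-R(V(M(y))) = -(2*(5 + 125² + 6*125))² = -(2*(5 + 15625 + 750))² = -(2*16380)² = -1*32760² = -1*1073217600 = -1073217600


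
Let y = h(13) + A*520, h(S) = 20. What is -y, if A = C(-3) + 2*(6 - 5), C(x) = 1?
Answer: -1580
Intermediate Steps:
A = 3 (A = 1 + 2*(6 - 5) = 1 + 2*1 = 1 + 2 = 3)
y = 1580 (y = 20 + 3*520 = 20 + 1560 = 1580)
-y = -1*1580 = -1580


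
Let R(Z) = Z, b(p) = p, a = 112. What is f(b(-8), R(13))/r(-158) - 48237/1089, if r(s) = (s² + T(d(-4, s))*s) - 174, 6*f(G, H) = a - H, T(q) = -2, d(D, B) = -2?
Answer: -807346769/18226956 ≈ -44.294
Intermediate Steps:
f(G, H) = 56/3 - H/6 (f(G, H) = (112 - H)/6 = 56/3 - H/6)
r(s) = -174 + s² - 2*s (r(s) = (s² - 2*s) - 174 = -174 + s² - 2*s)
f(b(-8), R(13))/r(-158) - 48237/1089 = (56/3 - ⅙*13)/(-174 + (-158)² - 2*(-158)) - 48237/1089 = (56/3 - 13/6)/(-174 + 24964 + 316) - 48237*1/1089 = (33/2)/25106 - 16079/363 = (33/2)*(1/25106) - 16079/363 = 33/50212 - 16079/363 = -807346769/18226956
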